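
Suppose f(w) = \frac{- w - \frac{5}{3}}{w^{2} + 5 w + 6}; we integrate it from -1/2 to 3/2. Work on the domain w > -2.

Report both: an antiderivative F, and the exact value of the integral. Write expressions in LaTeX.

Factor the denominator (3 \left(w + 2\right) \left(w + 3\right)) and decompose: f = - \frac{4}{3 \left(w + 3\right)} + \frac{1}{3 \left(w + 2\right)}; each piece integrates to a log, atan, or power term.
F(w) = \frac{\log{\left(w + 2 \right)} - 4 \log{\left(w + 3 \right)}}{3} is an antiderivative of f.
Check: d/dw[\frac{\log{\left(w + 2 \right)} - 4 \log{\left(w + 3 \right)}}{3}] = \frac{- 3 w - 5}{3 w^{2} + 15 w + 18}, which equals f(w).
F(3/2) = - \frac{4 \log{\left(\frac{9}{2} \right)}}{3} + \frac{\log{\left(\frac{7}{2} \right)}}{3}; F(-1/2) = - \frac{4 \log{\left(\frac{5}{2} \right)}}{3} + \frac{\log{\left(\frac{3}{2} \right)}}{3}.
Integral = F(3/2) - F(-1/2) = - \frac{4 \log{\left(\frac{9}{2} \right)}}{3} - \frac{\log{\left(\frac{3}{2} \right)}}{3} + \frac{\log{\left(\frac{7}{2} \right)}}{3} + \frac{4 \log{\left(\frac{5}{2} \right)}}{3}.

Antiderivative: F(w) = \frac{\log{\left(w + 2 \right)} - 4 \log{\left(w + 3 \right)}}{3}; value = - \frac{4 \log{\left(\frac{9}{2} \right)}}{3} - \frac{\log{\left(\frac{3}{2} \right)}}{3} + \frac{\log{\left(\frac{7}{2} \right)}}{3} + \frac{4 \log{\left(\frac{5}{2} \right)}}{3}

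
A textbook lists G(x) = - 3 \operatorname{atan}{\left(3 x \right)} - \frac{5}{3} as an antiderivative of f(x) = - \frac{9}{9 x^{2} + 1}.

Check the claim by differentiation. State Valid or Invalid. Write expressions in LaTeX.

Valid - differentiating G returns exactly f.

d/dx[G] = - \frac{9}{9 x^{2} + 1}
This equals f(x) exactly, so the claim holds.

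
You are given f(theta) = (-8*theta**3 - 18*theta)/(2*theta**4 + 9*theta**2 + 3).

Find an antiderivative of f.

The substitution u = 2*theta**4/3 + 3*theta**2 + 1 works: f is exactly (dF/du)*(du/dtheta) for that inner function.
Check: d/dtheta[-log(2*theta**4/3 + 3*theta**2 + 1)] = (-8*theta**3 - 18*theta)/(2*theta**4 + 9*theta**2 + 3) = f(theta).

An antiderivative is F(theta) = -log(2*theta**4/3 + 3*theta**2 + 1).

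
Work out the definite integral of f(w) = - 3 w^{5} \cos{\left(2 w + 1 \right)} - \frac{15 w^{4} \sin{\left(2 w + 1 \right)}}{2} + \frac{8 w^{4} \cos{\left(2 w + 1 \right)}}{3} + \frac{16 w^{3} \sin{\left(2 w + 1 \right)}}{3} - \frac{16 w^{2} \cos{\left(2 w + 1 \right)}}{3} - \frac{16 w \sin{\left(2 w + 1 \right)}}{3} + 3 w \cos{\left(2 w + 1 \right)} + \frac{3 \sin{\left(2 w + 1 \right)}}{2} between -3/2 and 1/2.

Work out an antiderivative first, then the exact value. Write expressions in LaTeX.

Antiderivative: F(w) = - \frac{3 w^{5} \sin{\left(2 w + 1 \right)}}{2} + \frac{4 w^{4} \sin{\left(2 w + 1 \right)}}{3} - \frac{8 w^{2} \sin{\left(2 w + 1 \right)}}{3} + \frac{3 w \sin{\left(2 w + 1 \right)}}{2}; value = \frac{961 \sin{\left(2 \right)}}{96}

Recognize the product-rule pattern: f = u'v + uv' with u = - \frac{3 w^{5}}{2} + \frac{4 w^{4}}{3} - \frac{8 w^{2}}{3} + \frac{3 w}{2}, v = \sin{\left(2 w + 1 \right)}, so integration by parts undoes it.
F(w) = - \frac{3 w^{5} \sin{\left(2 w + 1 \right)}}{2} + \frac{4 w^{4} \sin{\left(2 w + 1 \right)}}{3} - \frac{8 w^{2} \sin{\left(2 w + 1 \right)}}{3} + \frac{3 w \sin{\left(2 w + 1 \right)}}{2} is an antiderivative of f.
Check: d/dw[- \frac{3 w^{5} \sin{\left(2 w + 1 \right)}}{2} + \frac{4 w^{4} \sin{\left(2 w + 1 \right)}}{3} - \frac{8 w^{2} \sin{\left(2 w + 1 \right)}}{3} + \frac{3 w \sin{\left(2 w + 1 \right)}}{2}] = - 3 w^{5} \cos{\left(2 w + 1 \right)} - \frac{15 w^{4} \sin{\left(2 w + 1 \right)}}{2} + \frac{8 w^{4} \cos{\left(2 w + 1 \right)}}{3} + \frac{16 w^{3} \sin{\left(2 w + 1 \right)}}{3} - \frac{16 w^{2} \cos{\left(2 w + 1 \right)}}{3} - \frac{16 w \sin{\left(2 w + 1 \right)}}{3} + 3 w \cos{\left(2 w + 1 \right)} + \frac{3 \sin{\left(2 w + 1 \right)}}{2} = f(w).
F(1/2) = \frac{23 \sin{\left(2 \right)}}{192}; F(-3/2) = - \frac{633 \sin{\left(2 \right)}}{64}.
Integral = F(1/2) - F(-3/2) = \frac{961 \sin{\left(2 \right)}}{96}.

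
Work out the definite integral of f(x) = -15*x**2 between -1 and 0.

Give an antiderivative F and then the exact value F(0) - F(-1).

Antiderivative: F(x) = -5*x**3; value = -5

Any candidate F(x) must reproduce f(x) exactly when differentiated.
F(x) = -5*x**3 is an antiderivative of f.
Check: d/dx[-5*x**3] = -15*x**2 = f(x).
F(0) = 0; F(-1) = 5.
Integral = F(0) - F(-1) = -5.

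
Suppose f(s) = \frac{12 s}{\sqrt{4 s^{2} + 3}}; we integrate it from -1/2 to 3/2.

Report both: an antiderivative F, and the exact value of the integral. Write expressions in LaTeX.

f matches the chain-rule pattern g'(h)*h' with inner function h(s) = 4 s^{2} + 3; substituting u = h(s) collapses the integral.
F(s) = 3 \sqrt{4 s^{2} + 3} is an antiderivative of f.
Check: d/ds[3 \sqrt{4 s^{2} + 3}] = \frac{12 s}{\sqrt{4 s^{2} + 3}} = f(s).
F(3/2) = 6 \sqrt{3}; F(-1/2) = 6.
Integral = F(3/2) - F(-1/2) = -6 + 6 \sqrt{3}.

Antiderivative: F(s) = 3 \sqrt{4 s^{2} + 3}; value = -6 + 6 \sqrt{3}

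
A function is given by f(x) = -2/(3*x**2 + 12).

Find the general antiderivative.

An antiderivative F(x) passes only if d/dx[F] lands on f(x) exactly.
Check: d/dx[-atan(x/2)/3] = -2/(3*x**2 + 12) = f(x).

F(x) = -atan(x/2)/3 + C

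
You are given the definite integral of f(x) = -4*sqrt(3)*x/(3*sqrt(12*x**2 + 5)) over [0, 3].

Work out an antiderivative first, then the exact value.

Antiderivative: F(x) = -sqrt(3)*sqrt(12*x**2 + 5)/9; value = -sqrt(339)/9 + sqrt(15)/9

f matches the chain-rule pattern g'(h)*h' with inner function h(x) = 4*x**2 + 5/3; substituting u = h(x) collapses the integral.
F(x) = -sqrt(3)*sqrt(12*x**2 + 5)/9 is an antiderivative of f.
Check: d/dx[-sqrt(3)*sqrt(12*x**2 + 5)/9] = -4*sqrt(3)*x/(3*sqrt(12*x**2 + 5)) = f(x).
F(3) = -sqrt(339)/9; F(0) = -sqrt(15)/9.
Integral = F(3) - F(0) = -sqrt(339)/9 + sqrt(15)/9.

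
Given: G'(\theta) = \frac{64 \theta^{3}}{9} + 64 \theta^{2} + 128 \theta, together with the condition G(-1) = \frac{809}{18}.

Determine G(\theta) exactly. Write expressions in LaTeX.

G'(\theta) matches the chain-rule pattern g'(h)*h' with inner function h(\theta) = - \frac{2 \theta^{2}}{3} - 4 \theta; substituting u = h(\theta) collapses the integral.
A general antiderivative is 4 \left(- \frac{2 \theta^{2}}{3} - 4 \theta\right)^{2} + C.
The condition gives C = \frac{809}{18} - (\frac{400}{9}) = \frac{1}{2}.
So G(\theta) = \frac{16 \theta^{4}}{9} + \frac{64 \theta^{3}}{3} + 64 \theta^{2} + \frac{1}{2}.
Check: d/d\theta[\frac{16 \theta^{4}}{9} + \frac{64 \theta^{3}}{3} + 64 \theta^{2} + \frac{1}{2}] = \frac{64 \theta^{3}}{9} + 64 \theta^{2} + 128 \theta = G'(\theta).

G(\theta) = \frac{16 \theta^{4}}{9} + \frac{64 \theta^{3}}{3} + 64 \theta^{2} + \frac{1}{2}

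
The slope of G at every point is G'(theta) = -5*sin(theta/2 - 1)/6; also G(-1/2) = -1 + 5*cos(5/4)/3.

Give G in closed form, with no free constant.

G(theta) = 5*cos(theta/2 - 1)/3 - 1

A first test for any G(theta): its theta-derivative must equal the given G'(theta).
A general antiderivative is 5*cos(theta/2 - 1)/3 + C.
The condition gives C = -1 + 5*cos(5/4)/3 - (5*cos(5/4)/3) = -1.
So G(theta) = 5*cos(theta/2 - 1)/3 - 1.
Check: d/dtheta[5*cos(theta/2 - 1)/3 - 1] = -5*sin(theta/2 - 1)/6 = G'(theta).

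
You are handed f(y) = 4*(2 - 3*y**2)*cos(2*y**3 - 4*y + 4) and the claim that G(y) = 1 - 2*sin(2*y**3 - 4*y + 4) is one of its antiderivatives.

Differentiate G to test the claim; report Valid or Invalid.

d/dy[G] = -12*y**2*cos(2*y**3 - 4*y + 4) + 8*cos(2*y**3 - 4*y + 4)
This equals f(y) exactly, so the claim holds.

Valid: G'(y) = f(y).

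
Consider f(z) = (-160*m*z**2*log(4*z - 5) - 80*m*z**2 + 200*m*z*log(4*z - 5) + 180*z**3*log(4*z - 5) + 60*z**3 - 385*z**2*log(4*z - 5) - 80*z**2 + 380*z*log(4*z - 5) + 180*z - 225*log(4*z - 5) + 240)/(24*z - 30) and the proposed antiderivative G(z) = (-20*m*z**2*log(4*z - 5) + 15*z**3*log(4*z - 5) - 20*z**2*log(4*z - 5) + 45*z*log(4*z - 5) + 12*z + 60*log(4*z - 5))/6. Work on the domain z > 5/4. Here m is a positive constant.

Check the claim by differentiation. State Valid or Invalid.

d/dz[G] = (-160*m*z**2*log(4*z - 5) - 80*m*z**2 + 200*m*z*log(4*z - 5) + 180*z**3*log(4*z - 5) + 60*z**3 - 385*z**2*log(4*z - 5) - 80*z**2 + 380*z*log(4*z - 5) + 228*z - 225*log(4*z - 5) + 180)/(24*z - 30)
d/dz[G] - f(z) = 2 != 0.

Invalid: d/dz[G] - f = 2, which is not 0.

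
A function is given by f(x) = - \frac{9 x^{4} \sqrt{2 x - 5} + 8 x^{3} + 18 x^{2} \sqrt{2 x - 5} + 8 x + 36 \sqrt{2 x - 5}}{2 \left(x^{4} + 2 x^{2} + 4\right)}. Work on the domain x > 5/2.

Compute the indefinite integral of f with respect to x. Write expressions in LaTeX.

Since d/dx undoes antidifferentiation here, F'(x) = f(x) is required of F(x).
Check: d/dx[- 3 x \sqrt{2 x - 5} + \frac{15 \sqrt{2 x - 5}}{2} - \log{\left(\frac{x^{4}}{2} + x^{2} + 2 \right)}] = \frac{- 18 x^{5} + 45 x^{4} - 8 x^{3} \sqrt{2 x - 5} - 36 x^{3} + 90 x^{2} - 8 x \sqrt{2 x - 5} - 72 x + 180}{2 x^{4} \sqrt{2 x - 5} + 4 x^{2} \sqrt{2 x - 5} + 8 \sqrt{2 x - 5}}, which equals f(x).

F(x) = - 3 x \sqrt{2 x - 5} + \frac{15 \sqrt{2 x - 5}}{2} - \log{\left(\frac{x^{4}}{2} + x^{2} + 2 \right)} + C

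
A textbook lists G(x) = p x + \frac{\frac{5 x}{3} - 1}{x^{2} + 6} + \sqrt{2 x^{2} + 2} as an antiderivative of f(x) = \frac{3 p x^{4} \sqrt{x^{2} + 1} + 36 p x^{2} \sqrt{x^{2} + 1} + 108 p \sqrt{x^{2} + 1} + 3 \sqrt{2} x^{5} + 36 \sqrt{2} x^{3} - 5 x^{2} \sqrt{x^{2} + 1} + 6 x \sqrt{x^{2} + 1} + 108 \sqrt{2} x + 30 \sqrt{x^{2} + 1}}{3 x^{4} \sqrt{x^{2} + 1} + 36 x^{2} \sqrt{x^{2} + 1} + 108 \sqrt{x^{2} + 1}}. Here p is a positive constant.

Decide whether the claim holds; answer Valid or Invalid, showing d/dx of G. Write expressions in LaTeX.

Valid. The derivative of G reproduces f.

d/dx[G] = \frac{3 p x^{4} \sqrt{x^{2} + 1} + 36 p x^{2} \sqrt{x^{2} + 1} + 108 p \sqrt{x^{2} + 1} + 3 \sqrt{2} x^{5} + 36 \sqrt{2} x^{3} - 5 x^{2} \sqrt{x^{2} + 1} + 6 x \sqrt{x^{2} + 1} + 108 \sqrt{2} x + 30 \sqrt{x^{2} + 1}}{3 x^{4} \sqrt{x^{2} + 1} + 36 x^{2} \sqrt{x^{2} + 1} + 108 \sqrt{x^{2} + 1}}
This equals f(x) exactly, so the claim holds.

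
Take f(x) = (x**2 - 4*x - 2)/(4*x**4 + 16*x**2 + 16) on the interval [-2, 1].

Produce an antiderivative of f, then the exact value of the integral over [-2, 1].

Antiderivative: F(x) = -x/(4*x**2 + 8) + 1/(2*x**2 + 4); value = -1/12

f has the shape u'v + uv' for u = 1/(x**2 + 2) and v = 1/2 - x/4 — it is the derivative of the product u*v.
F(x) = -x/(4*x**2 + 8) + 1/(2*x**2 + 4) is an antiderivative of f.
Check: d/dx[-x/(4*x**2 + 8) + 1/(2*x**2 + 4)] = (x**2 - 4*x - 2)/(4*x**4 + 16*x**2 + 16) = f(x).
F(1) = 1/12; F(-2) = 1/6.
Integral = F(1) - F(-2) = -1/12.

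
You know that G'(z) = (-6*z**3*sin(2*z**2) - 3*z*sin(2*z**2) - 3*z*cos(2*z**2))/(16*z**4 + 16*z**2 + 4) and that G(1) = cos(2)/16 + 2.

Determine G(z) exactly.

G'(z) has the shape u'v + uv' for u = 3/(8*(4*z**2 + 2)) and v = cos(2*z**2) — it is the derivative of the product u*v.
A general antiderivative is 3*cos(2*z**2)/(8*(4*z**2 + 2)) + C.
The condition gives C = cos(2)/16 + 2 - (cos(2)/16) = 2.
So G(z) = 2 + 3*cos(2*z**2)/(32*z**2 + 16).
Check: d/dz[2 + 3*cos(2*z**2)/(32*z**2 + 16)] = (-6*z**3*sin(2*z**2) - 3*z*sin(2*z**2) - 3*z*cos(2*z**2))/(16*z**4 + 16*z**2 + 4) = G'(z).

G(z) = 2 + 3*cos(2*z**2)/(32*z**2 + 16)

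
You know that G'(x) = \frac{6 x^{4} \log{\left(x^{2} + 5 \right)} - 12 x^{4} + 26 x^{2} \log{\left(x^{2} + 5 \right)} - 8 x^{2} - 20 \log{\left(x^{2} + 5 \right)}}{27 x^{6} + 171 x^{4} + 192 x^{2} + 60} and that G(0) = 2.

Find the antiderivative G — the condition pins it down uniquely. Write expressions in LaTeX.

G(x) = - \frac{2 x \log{\left(x^{2} + 5 \right)}}{3 \left(3 x^{2} + 2\right)} + 2

A first test for any G(x): its x-derivative must equal the given G'(x).
A general antiderivative is - \frac{2 x \log{\left(x^{2} + 5 \right)}}{3 \left(3 x^{2} + 2\right)} + C.
The condition gives C = 2 - (0) = 2.
So G(x) = - \frac{2 x \log{\left(x^{2} + 5 \right)}}{3 \left(3 x^{2} + 2\right)} + 2.
Check: d/dx[- \frac{2 x \log{\left(x^{2} + 5 \right)}}{3 \left(3 x^{2} + 2\right)} + 2] = \frac{6 x^{4} \log{\left(x^{2} + 5 \right)} - 12 x^{4} + 26 x^{2} \log{\left(x^{2} + 5 \right)} - 8 x^{2} - 20 \log{\left(x^{2} + 5 \right)}}{27 x^{6} + 171 x^{4} + 192 x^{2} + 60} = G'(x).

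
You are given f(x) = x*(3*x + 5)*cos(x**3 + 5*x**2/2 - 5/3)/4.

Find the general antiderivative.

F(x) = sin(x**3 + 5*x**2/2 - 5/3)/4 + C

f matches the chain-rule pattern g'(h)*h' with inner function h(x) = x**3 + 5*x**2/2 - 5/3; substituting u = h(x) collapses the integral.
Check: d/dx[sin(x**3 + 5*x**2/2 - 5/3)/4] = 3*x**2*cos(x**3 + 5*x**2/2 - 5/3)/4 + 5*x*cos(x**3 + 5*x**2/2 - 5/3)/4, which equals f(x).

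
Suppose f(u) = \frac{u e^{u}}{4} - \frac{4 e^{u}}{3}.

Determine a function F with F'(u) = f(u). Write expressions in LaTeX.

Recognize the product-rule pattern: f = v'r + vr' with v = \frac{u}{4} - \frac{19}{12}, r = e^{u}, so integration by parts undoes it.
Check: d/du[\frac{\left(3 u - 19\right) e^{u}}{12}] = \frac{u e^{u}}{4} - \frac{4 e^{u}}{3} = f(u).

An antiderivative is F(u) = \frac{\left(3 u - 19\right) e^{u}}{12}.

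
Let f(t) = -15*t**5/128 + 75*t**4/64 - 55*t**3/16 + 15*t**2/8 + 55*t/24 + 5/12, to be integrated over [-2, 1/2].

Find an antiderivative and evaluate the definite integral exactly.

Antiderivative: F(t) = -5*t**6/256 + 15*t**5/64 - 55*t**4/64 + 5*t**3/8 + 55*t**2/48 + 5*t/12; value = 1193225/49152

f matches the chain-rule pattern g'(h)*h' with inner function h(t) = -t**2/4 + t + 1/3; substituting u = h(t) collapses the integral.
F(t) = -5*t**6/256 + 15*t**5/64 - 55*t**4/64 + 5*t**3/8 + 55*t**2/48 + 5*t/12 is an antiderivative of f.
Check: d/dt[-5*t**6/256 + 15*t**5/64 - 55*t**4/64 + 5*t**3/8 + 55*t**2/48 + 5*t/12] = -15*t**5/128 + 75*t**4/64 - 55*t**3/16 + 15*t**2/8 + 55*t/24 + 5/12 = f(t).
F(1/2) = 25865/49152; F(-2) = -95/4.
Integral = F(1/2) - F(-2) = 1193225/49152.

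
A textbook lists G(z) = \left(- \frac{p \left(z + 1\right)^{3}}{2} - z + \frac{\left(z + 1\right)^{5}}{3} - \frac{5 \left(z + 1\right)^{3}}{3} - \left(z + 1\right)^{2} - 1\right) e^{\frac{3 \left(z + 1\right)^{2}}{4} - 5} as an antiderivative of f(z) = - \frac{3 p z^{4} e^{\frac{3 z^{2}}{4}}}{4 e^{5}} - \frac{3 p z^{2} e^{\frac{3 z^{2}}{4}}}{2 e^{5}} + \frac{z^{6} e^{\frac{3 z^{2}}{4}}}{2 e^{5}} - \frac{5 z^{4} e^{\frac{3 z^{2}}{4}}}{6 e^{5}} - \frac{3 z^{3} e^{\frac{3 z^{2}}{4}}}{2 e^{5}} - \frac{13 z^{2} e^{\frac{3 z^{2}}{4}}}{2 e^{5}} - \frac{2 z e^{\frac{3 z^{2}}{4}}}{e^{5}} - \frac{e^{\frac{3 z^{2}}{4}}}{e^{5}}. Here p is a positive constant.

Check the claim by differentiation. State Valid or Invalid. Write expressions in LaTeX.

d/dz[G] = - \frac{3 p z^{4} e^{\frac{3 z}{2}} e^{\frac{3 z^{2}}{4}}}{4 e^{\frac{17}{4}}} - \frac{3 p z^{3} e^{\frac{3 z}{2}} e^{\frac{3 z^{2}}{4}}}{e^{\frac{17}{4}}} - \frac{6 p z^{2} e^{\frac{3 z}{2}} e^{\frac{3 z^{2}}{4}}}{e^{\frac{17}{4}}} - \frac{6 p z e^{\frac{3 z}{2}} e^{\frac{3 z^{2}}{4}}}{e^{\frac{17}{4}}} - \frac{9 p e^{\frac{3 z}{2}} e^{\frac{3 z^{2}}{4}}}{4 e^{\frac{17}{4}}} + \frac{z^{6} e^{\frac{3 z}{2}} e^{\frac{3 z^{2}}{4}}}{2 e^{\frac{17}{4}}} + \frac{3 z^{5} e^{\frac{3 z}{2}} e^{\frac{3 z^{2}}{4}}}{e^{\frac{17}{4}}} + \frac{20 z^{4} e^{\frac{3 z}{2}} e^{\frac{3 z^{2}}{4}}}{3 e^{\frac{17}{4}}} + \frac{31 z^{3} e^{\frac{3 z}{2}} e^{\frac{3 z^{2}}{4}}}{6 e^{\frac{17}{4}}} - \frac{17 z^{2} e^{\frac{3 z}{2}} e^{\frac{3 z^{2}}{4}}}{2 e^{\frac{17}{4}}} - \frac{119 z e^{\frac{3 z}{2}} e^{\frac{3 z^{2}}{4}}}{6 e^{\frac{17}{4}}} - \frac{34 e^{\frac{3 z}{2}} e^{\frac{3 z^{2}}{4}}}{3 e^{\frac{17}{4}}}
d/dz[G] - f(z) = \frac{- 9 p z^{4} e^{\frac{3}{4}} e^{\frac{3 z}{2}} e^{\frac{3 z^{2}}{4}} + 9 p z^{4} e^{\frac{3 z^{2}}{4}} - 36 p z^{3} e^{\frac{3}{4}} e^{\frac{3 z}{2}} e^{\frac{3 z^{2}}{4}} - 72 p z^{2} e^{\frac{3}{4}} e^{\frac{3 z}{2}} e^{\frac{3 z^{2}}{4}} + 18 p z^{2} e^{\frac{3 z^{2}}{4}} - 72 p z e^{\frac{3}{4}} e^{\frac{3 z}{2}} e^{\frac{3 z^{2}}{4}} - 27 p e^{\frac{3}{4}} e^{\frac{3 z}{2}} e^{\frac{3 z^{2}}{4}} + 6 z^{6} e^{\frac{3}{4}} e^{\frac{3 z}{2}} e^{\frac{3 z^{2}}{4}} - 6 z^{6} e^{\frac{3 z^{2}}{4}} + 36 z^{5} e^{\frac{3}{4}} e^{\frac{3 z}{2}} e^{\frac{3 z^{2}}{4}} + 80 z^{4} e^{\frac{3}{4}} e^{\frac{3 z}{2}} e^{\frac{3 z^{2}}{4}} + 10 z^{4} e^{\frac{3 z^{2}}{4}} + 62 z^{3} e^{\frac{3}{4}} e^{\frac{3 z}{2}} e^{\frac{3 z^{2}}{4}} + 18 z^{3} e^{\frac{3 z^{2}}{4}} - 102 z^{2} e^{\frac{3}{4}} e^{\frac{3 z}{2}} e^{\frac{3 z^{2}}{4}} + 78 z^{2} e^{\frac{3 z^{2}}{4}} - 238 z e^{\frac{3}{4}} e^{\frac{3 z}{2}} e^{\frac{3 z^{2}}{4}} + 24 z e^{\frac{3 z^{2}}{4}} - 136 e^{\frac{3}{4}} e^{\frac{3 z}{2}} e^{\frac{3 z^{2}}{4}} + 12 e^{\frac{3 z^{2}}{4}}}{12 e^{5}} != 0.

Invalid: d/dz[G] - f = \frac{- 9 p z^{4} e^{\frac{3}{4}} e^{\frac{3 z}{2}} e^{\frac{3 z^{2}}{4}} + 9 p z^{4} e^{\frac{3 z^{2}}{4}} - 36 p z^{3} e^{\frac{3}{4}} e^{\frac{3 z}{2}} e^{\frac{3 z^{2}}{4}} - 72 p z^{2} e^{\frac{3}{4}} e^{\frac{3 z}{2}} e^{\frac{3 z^{2}}{4}} + 18 p z^{2} e^{\frac{3 z^{2}}{4}} - 72 p z e^{\frac{3}{4}} e^{\frac{3 z}{2}} e^{\frac{3 z^{2}}{4}} - 27 p e^{\frac{3}{4}} e^{\frac{3 z}{2}} e^{\frac{3 z^{2}}{4}} + 6 z^{6} e^{\frac{3}{4}} e^{\frac{3 z}{2}} e^{\frac{3 z^{2}}{4}} - 6 z^{6} e^{\frac{3 z^{2}}{4}} + 36 z^{5} e^{\frac{3}{4}} e^{\frac{3 z}{2}} e^{\frac{3 z^{2}}{4}} + 80 z^{4} e^{\frac{3}{4}} e^{\frac{3 z}{2}} e^{\frac{3 z^{2}}{4}} + 10 z^{4} e^{\frac{3 z^{2}}{4}} + 62 z^{3} e^{\frac{3}{4}} e^{\frac{3 z}{2}} e^{\frac{3 z^{2}}{4}} + 18 z^{3} e^{\frac{3 z^{2}}{4}} - 102 z^{2} e^{\frac{3}{4}} e^{\frac{3 z}{2}} e^{\frac{3 z^{2}}{4}} + 78 z^{2} e^{\frac{3 z^{2}}{4}} - 238 z e^{\frac{3}{4}} e^{\frac{3 z}{2}} e^{\frac{3 z^{2}}{4}} + 24 z e^{\frac{3 z^{2}}{4}} - 136 e^{\frac{3}{4}} e^{\frac{3 z}{2}} e^{\frac{3 z^{2}}{4}} + 12 e^{\frac{3 z^{2}}{4}}}{12 e^{5}}, which is not 0.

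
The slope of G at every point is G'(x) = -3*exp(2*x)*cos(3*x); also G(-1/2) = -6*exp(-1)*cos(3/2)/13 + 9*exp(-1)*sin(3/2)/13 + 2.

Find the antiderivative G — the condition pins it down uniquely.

Any candidate G(x) must reproduce the stated G'(x) exactly.
A general antiderivative is -9*exp(2*x)*sin(3*x)/13 - 6*exp(2*x)*cos(3*x)/13 + C.
The condition gives C = -6*exp(-1)*cos(3/2)/13 + 9*exp(-1)*sin(3/2)/13 + 2 - (-6*exp(-1)*cos(3/2)/13 + 9*exp(-1)*sin(3/2)/13) = 2.
So G(x) = -9*exp(2*x)*sin(3*x)/13 - 6*exp(2*x)*cos(3*x)/13 + 2.
Check: d/dx[-9*exp(2*x)*sin(3*x)/13 - 6*exp(2*x)*cos(3*x)/13 + 2] = -3*exp(2*x)*cos(3*x) = G'(x).

G(x) = -9*exp(2*x)*sin(3*x)/13 - 6*exp(2*x)*cos(3*x)/13 + 2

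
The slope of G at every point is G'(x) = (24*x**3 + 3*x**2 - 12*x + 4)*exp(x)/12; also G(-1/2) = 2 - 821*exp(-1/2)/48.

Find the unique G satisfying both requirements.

G(x) = 2*x**3*exp(x) - 23*x**2*exp(x)/4 + 21*x*exp(x)/2 - 61*exp(x)/6 + 2

Recognize the product-rule pattern: G'(x) = u'v + uv' with u = 2*x**3 - 23*x**2/4 + 21*x/2 - 61/6, v = exp(x), so integration by parts undoes it.
A general antiderivative is (24*x**3 - 69*x**2 + 126*x - 122)*exp(x)/12 + C.
The condition gives C = 2 - 821*exp(-1/2)/48 - (-821*exp(-1/2)/48) = 2.
So G(x) = 2*x**3*exp(x) - 23*x**2*exp(x)/4 + 21*x*exp(x)/2 - 61*exp(x)/6 + 2.
Check: d/dx[2*x**3*exp(x) - 23*x**2*exp(x)/4 + 21*x*exp(x)/2 - 61*exp(x)/6 + 2] = 2*x**3*exp(x) + x**2*exp(x)/4 - x*exp(x) + exp(x)/3, which equals G'(x).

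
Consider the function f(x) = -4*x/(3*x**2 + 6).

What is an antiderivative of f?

An antiderivative is F(x) = -2*log(x**2 + 2)/3.

f matches the chain-rule pattern g'(h)*h' with inner function h(x) = x**2 + 2; substituting u = h(x) collapses the integral.
Check: d/dx[-2*log(x**2 + 2)/3] = -4*x/(3*x**2 + 6) = f(x).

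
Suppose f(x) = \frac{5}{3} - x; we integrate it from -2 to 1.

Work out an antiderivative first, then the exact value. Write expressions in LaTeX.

Antiderivative: F(x) = - \frac{x^{2}}{2} + \frac{5 x}{3}; value = \frac{13}{2}

Check any antiderivative F(x) by computing F'(x) and comparing it with f(x).
F(x) = - \frac{x^{2}}{2} + \frac{5 x}{3} is an antiderivative of f.
Check: d/dx[- \frac{x^{2}}{2} + \frac{5 x}{3}] = \frac{5}{3} - x = f(x).
F(1) = \frac{7}{6}; F(-2) = - \frac{16}{3}.
Integral = F(1) - F(-2) = \frac{13}{2}.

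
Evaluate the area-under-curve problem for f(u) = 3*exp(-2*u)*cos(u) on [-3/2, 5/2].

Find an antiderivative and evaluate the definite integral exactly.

Differentiate the proposed F(u) back; it has to land on f(u) exactly.
F(u) = 3*exp(-2*u)*sin(u)/5 - 6*exp(-2*u)*cos(u)/5 is an antiderivative of f.
Check: d/du[3*exp(-2*u)*sin(u)/5 - 6*exp(-2*u)*cos(u)/5] = 3*exp(-2*u)*cos(u) = f(u).
F(5/2) = 3*exp(-5)*sin(5/2)/5 - 6*exp(-5)*cos(5/2)/5; F(-3/2) = -3*exp(3)*sin(3/2)/5 - 6*exp(3)*cos(3/2)/5.
Integral = F(5/2) - F(-3/2) = 3*exp(-5)*sin(5/2)/5 - 6*exp(-5)*cos(5/2)/5 + 6*exp(3)*cos(3/2)/5 + 3*exp(3)*sin(3/2)/5.

Antiderivative: F(u) = 3*exp(-2*u)*sin(u)/5 - 6*exp(-2*u)*cos(u)/5; value = 3*exp(-5)*sin(5/2)/5 - 6*exp(-5)*cos(5/2)/5 + 6*exp(3)*cos(3/2)/5 + 3*exp(3)*sin(3/2)/5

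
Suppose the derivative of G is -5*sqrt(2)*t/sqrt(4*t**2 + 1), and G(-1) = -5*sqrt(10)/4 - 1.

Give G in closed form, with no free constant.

G(t) = -5*sqrt(2*t**2 + 1/2)/2 - 1

The substitution u = 2*t**2 + 1/2 works: G'(t) is exactly (dG/du)*(du/dt) for that inner function.
A general antiderivative is -5*sqrt(2*t**2 + 1/2)/2 + C.
The condition gives C = -5*sqrt(10)/4 - 1 - (-5*sqrt(10)/4) = -1.
So G(t) = -5*sqrt(2*t**2 + 1/2)/2 - 1.
Check: d/dt[-5*sqrt(2*t**2 + 1/2)/2 - 1] = -5*sqrt(2)*t/sqrt(4*t**2 + 1) = G'(t).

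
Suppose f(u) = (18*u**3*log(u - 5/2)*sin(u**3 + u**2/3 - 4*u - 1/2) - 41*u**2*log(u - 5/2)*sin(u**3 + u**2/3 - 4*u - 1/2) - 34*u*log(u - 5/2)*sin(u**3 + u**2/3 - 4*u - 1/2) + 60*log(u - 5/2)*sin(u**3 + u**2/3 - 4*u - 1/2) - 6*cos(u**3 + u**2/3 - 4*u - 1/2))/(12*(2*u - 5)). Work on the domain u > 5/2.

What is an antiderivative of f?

f has the shape v'r + vr' for v = -cos(u**3 + u**2/3 - 4*u - 1/2)/4 and r = log(u - 5/2) — it is the derivative of the product v*r.
Check: d/du[-log(u - 5/2)*cos(u**3 + u**2/3 - 4*u - 1/2)/4] = (18*u**3*log(u - 5/2)*sin(u**3 + u**2/3 - 4*u - 1/2) - 41*u**2*log(u - 5/2)*sin(u**3 + u**2/3 - 4*u - 1/2) - 34*u*log(u - 5/2)*sin(u**3 + u**2/3 - 4*u - 1/2) + 60*log(u - 5/2)*sin(u**3 + u**2/3 - 4*u - 1/2) - 6*cos(u**3 + u**2/3 - 4*u - 1/2))/(24*u - 60), which equals f(u).

An antiderivative is F(u) = -log(u - 5/2)*cos(u**3 + u**2/3 - 4*u - 1/2)/4.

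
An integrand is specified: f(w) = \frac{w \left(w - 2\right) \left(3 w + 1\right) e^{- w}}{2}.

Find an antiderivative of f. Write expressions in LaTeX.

An antiderivative is F(w) = - \frac{3 w^{3} e^{- w}}{2} - 2 w^{2} e^{- w} - 3 w e^{- w} - 3 e^{- w}.

Recognize the product-rule pattern: f = u'v + uv' with u = - \frac{3 w^{3}}{2} - 2 w^{2} - 3 w - 3, v = e^{- w}, so integration by parts undoes it.
Check: d/dw[- \frac{3 w^{3} e^{- w}}{2} - 2 w^{2} e^{- w} - 3 w e^{- w} - 3 e^{- w}] = \frac{\left(3 w^{3} - 5 w^{2} - 2 w\right) e^{- w}}{2}, which equals f(w).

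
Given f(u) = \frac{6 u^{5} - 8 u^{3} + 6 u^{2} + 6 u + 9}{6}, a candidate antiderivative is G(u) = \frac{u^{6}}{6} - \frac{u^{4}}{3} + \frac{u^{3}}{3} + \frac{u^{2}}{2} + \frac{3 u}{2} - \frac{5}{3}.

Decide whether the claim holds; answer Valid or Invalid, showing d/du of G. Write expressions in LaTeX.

Valid. The derivative of G reproduces f.

d/du[G] = u^{5} - \frac{4 u^{3}}{3} + u^{2} + u + \frac{3}{2}
This equals f(u) exactly, so the claim holds.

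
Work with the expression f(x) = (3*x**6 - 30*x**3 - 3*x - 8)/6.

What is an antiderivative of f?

An antiderivative is F(x) = x*(6*x**6 - 105*x**3 - 21*x - 112)/84.

A candidate is checked by its d/dx: the result must match f(x).
Check: d/dx[x*(6*x**6 - 105*x**3 - 21*x - 112)/84] = x**6/2 - 5*x**3 - x/2 - 4/3, which equals f(x).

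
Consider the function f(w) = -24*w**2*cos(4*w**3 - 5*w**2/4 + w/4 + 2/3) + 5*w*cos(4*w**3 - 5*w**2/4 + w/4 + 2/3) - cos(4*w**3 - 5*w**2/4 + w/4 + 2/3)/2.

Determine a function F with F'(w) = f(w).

f matches the chain-rule pattern g'(h)*h' with inner function h(w) = 4*w**3 - 5*w**2/4 + w/4 + 2/3; substituting u = h(w) collapses the integral.
Check: d/dw[-2*sin(4*w**3 - 5*w**2/4 + w/4 + 2/3)] = -24*w**2*cos(4*w**3 - 5*w**2/4 + w/4 + 2/3) + 5*w*cos(4*w**3 - 5*w**2/4 + w/4 + 2/3) - cos(4*w**3 - 5*w**2/4 + w/4 + 2/3)/2 = f(w).

An antiderivative is F(w) = -2*sin(4*w**3 - 5*w**2/4 + w/4 + 2/3).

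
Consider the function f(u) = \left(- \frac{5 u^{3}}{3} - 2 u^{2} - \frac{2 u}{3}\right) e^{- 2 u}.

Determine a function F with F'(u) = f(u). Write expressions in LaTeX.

An antiderivative is F(u) = \frac{\left(20 u^{3} + 54 u^{2} + 62 u + 31\right) e^{- 2 u}}{24}.

f has the shape v'r + vr' for v = \frac{5 u^{3}}{6} + \frac{9 u^{2}}{4} + \frac{31 u}{12} + \frac{31}{24} and r = e^{- 2 u} — it is the derivative of the product v*r.
Check: d/du[\frac{\left(20 u^{3} + 54 u^{2} + 62 u + 31\right) e^{- 2 u}}{24}] = \frac{\left(- 5 u^{3} - 6 u^{2} - 2 u\right) e^{- 2 u}}{3}, which equals f(u).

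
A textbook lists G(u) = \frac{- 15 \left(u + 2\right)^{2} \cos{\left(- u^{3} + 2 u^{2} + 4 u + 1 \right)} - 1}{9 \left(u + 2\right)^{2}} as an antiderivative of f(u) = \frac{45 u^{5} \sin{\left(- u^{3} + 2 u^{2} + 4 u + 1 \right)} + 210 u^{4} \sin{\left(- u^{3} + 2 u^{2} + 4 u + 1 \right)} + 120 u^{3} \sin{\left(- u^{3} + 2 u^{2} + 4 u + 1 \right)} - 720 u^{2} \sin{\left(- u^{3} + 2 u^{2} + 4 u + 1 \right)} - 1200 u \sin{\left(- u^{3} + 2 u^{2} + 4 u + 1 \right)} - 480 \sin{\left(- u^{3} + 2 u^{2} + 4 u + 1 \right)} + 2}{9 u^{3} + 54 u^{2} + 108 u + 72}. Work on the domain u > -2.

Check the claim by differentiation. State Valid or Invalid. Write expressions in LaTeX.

d/du[G] = \frac{- 45 u^{5} \sin{\left(- u^{3} + 2 u^{2} + 4 u + 1 \right)} - 210 u^{4} \sin{\left(- u^{3} + 2 u^{2} + 4 u + 1 \right)} - 120 u^{3} \sin{\left(- u^{3} + 2 u^{2} + 4 u + 1 \right)} + 720 u^{2} \sin{\left(- u^{3} + 2 u^{2} + 4 u + 1 \right)} + 1200 u \sin{\left(- u^{3} + 2 u^{2} + 4 u + 1 \right)} + 480 \sin{\left(- u^{3} + 2 u^{2} + 4 u + 1 \right)} + 2}{9 u^{3} + 54 u^{2} + 108 u + 72}
d/du[G] - f(u) = - 10 u^{2} \sin{\left(- u^{3} + 2 u^{2} + 4 u + 1 \right)} + \frac{40 u \sin{\left(- u^{3} + 2 u^{2} + 4 u + 1 \right)}}{3} + \frac{40 \sin{\left(- u^{3} + 2 u^{2} + 4 u + 1 \right)}}{3} != 0.

Invalid: d/du[G] - f = - 10 u^{2} \sin{\left(- u^{3} + 2 u^{2} + 4 u + 1 \right)} + \frac{40 u \sin{\left(- u^{3} + 2 u^{2} + 4 u + 1 \right)}}{3} + \frac{40 \sin{\left(- u^{3} + 2 u^{2} + 4 u + 1 \right)}}{3}, which is not 0.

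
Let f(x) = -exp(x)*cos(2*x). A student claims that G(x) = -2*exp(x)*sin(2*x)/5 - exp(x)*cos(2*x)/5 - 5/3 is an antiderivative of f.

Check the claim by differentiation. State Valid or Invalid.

d/dx[G] = -exp(x)*cos(2*x)
This equals f(x) exactly, so the claim holds.

Valid. The derivative of G reproduces f.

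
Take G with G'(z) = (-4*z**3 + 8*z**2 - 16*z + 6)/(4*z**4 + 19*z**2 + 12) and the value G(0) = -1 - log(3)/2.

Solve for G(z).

Recover the given G'(z) by differentiating a candidate G(z); any mismatch rules it out.
A general antiderivative is -log(4*z**2 + 3)/2 + atan(z/2) + C.
The condition gives C = -1 - log(3)/2 - (-log(3)/2) = -1.
So G(z) = -log(4*z**2 + 3)/2 + atan(z/2) - 1.
Check: d/dz[-log(4*z**2 + 3)/2 + atan(z/2) - 1] = (-4*z**3 + 8*z**2 - 16*z + 6)/(4*z**4 + 19*z**2 + 12) = G'(z).

G(z) = -log(4*z**2 + 3)/2 + atan(z/2) - 1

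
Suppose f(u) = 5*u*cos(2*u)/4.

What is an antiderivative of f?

An antiderivative is F(u) = 5*u*sin(2*u)/8 + 5*cos(2*u)/16.

Check any antiderivative F(u) by computing F'(u) and comparing it with f(u).
Check: d/du[5*u*sin(2*u)/8 + 5*cos(2*u)/16] = 5*u*cos(2*u)/4 = f(u).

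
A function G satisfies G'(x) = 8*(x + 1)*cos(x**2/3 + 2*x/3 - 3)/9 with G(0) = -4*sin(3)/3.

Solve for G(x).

G(x) = 4*sin(x**2/3 + 2*x/3 - 3)/3

The substitution u = x**2/3 + 2*x/3 - 3 works: G'(x) is exactly (dG/du)*(du/dx) for that inner function.
A general antiderivative is 4*sin(x**2/3 + 2*x/3 - 3)/3 + C.
The condition gives C = -4*sin(3)/3 - (-4*sin(3)/3) = 0.
So G(x) = 4*sin(x**2/3 + 2*x/3 - 3)/3.
Check: d/dx[4*sin(x**2/3 + 2*x/3 - 3)/3] = 8*x*cos(x**2/3 + 2*x/3 - 3)/9 + 8*cos(x**2/3 + 2*x/3 - 3)/9, which equals G'(x).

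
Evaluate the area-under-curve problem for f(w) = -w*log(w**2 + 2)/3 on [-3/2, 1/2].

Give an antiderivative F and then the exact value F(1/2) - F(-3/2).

Antiderivative: F(w) = -w**2*log(w**2 + 2)/6 + w**2/6 - log(w**2 + 2)/3; value = -1/3 - 3*log(9/4)/8 + 17*log(17/4)/24

Whatever form F(w) takes, F'(w) = f(w) is non-negotiable.
F(w) = -w**2*log(w**2 + 2)/6 + w**2/6 - log(w**2 + 2)/3 is an antiderivative of f.
Check: d/dw[-w**2*log(w**2 + 2)/6 + w**2/6 - log(w**2 + 2)/3] = -w*log(w**2 + 2)/3 = f(w).
F(1/2) = 1/24 - 3*log(9/4)/8; F(-3/2) = 3/8 - 17*log(17/4)/24.
Integral = F(1/2) - F(-3/2) = -1/3 - 3*log(9/4)/8 + 17*log(17/4)/24.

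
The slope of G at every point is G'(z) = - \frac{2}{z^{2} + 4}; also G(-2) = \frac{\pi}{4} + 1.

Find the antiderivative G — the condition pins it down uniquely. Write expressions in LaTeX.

Since d/dz undoes antidifferentiation here, G(z) must give back the stated G'(z).
A general antiderivative is - \operatorname{atan}{\left(\frac{z}{2} \right)} + C.
The condition gives C = \frac{\pi}{4} + 1 - (\frac{\pi}{4}) = 1.
So G(z) = 1 - \operatorname{atan}{\left(\frac{z}{2} \right)}.
Check: d/dz[1 - \operatorname{atan}{\left(\frac{z}{2} \right)}] = - \frac{2}{z^{2} + 4} = G'(z).

G(z) = 1 - \operatorname{atan}{\left(\frac{z}{2} \right)}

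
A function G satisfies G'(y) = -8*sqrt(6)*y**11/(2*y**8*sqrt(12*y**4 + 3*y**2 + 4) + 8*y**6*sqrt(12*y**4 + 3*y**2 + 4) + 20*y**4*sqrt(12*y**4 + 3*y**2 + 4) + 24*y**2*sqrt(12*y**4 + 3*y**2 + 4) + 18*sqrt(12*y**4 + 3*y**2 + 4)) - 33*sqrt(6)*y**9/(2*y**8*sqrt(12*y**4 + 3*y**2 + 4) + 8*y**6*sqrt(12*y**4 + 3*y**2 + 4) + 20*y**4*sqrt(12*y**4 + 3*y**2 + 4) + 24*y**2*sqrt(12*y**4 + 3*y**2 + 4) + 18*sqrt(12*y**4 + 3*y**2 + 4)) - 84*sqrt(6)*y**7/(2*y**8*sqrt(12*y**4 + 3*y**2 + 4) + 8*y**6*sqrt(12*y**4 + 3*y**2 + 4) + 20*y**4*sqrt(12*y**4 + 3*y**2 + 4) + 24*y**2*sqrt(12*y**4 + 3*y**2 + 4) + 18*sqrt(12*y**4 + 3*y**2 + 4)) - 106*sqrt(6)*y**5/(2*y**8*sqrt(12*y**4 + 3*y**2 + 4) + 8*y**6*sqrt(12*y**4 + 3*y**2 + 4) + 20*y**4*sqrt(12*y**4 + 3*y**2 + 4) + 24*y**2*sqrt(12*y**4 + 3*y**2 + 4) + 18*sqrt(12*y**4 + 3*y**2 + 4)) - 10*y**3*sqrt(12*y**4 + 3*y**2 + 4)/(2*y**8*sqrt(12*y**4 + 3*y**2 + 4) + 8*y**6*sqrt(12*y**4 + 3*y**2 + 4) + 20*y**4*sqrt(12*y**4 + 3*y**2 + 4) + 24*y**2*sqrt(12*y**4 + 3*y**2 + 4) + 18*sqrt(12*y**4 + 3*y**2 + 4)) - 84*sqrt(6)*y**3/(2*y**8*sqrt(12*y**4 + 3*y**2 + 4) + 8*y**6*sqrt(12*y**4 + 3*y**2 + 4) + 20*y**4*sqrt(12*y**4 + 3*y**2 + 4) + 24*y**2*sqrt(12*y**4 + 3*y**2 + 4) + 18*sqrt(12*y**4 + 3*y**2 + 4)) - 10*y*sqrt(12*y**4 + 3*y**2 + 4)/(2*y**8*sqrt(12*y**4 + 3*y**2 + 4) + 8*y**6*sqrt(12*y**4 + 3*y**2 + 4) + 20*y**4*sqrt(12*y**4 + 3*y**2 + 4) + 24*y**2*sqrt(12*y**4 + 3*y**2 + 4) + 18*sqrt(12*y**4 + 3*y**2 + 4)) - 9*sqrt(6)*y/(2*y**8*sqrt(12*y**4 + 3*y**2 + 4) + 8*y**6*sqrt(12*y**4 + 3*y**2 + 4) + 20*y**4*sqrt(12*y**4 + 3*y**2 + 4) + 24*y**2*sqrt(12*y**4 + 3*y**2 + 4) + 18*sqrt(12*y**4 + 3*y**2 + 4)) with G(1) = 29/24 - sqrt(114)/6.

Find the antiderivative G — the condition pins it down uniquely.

G(y) = -(2*sqrt(6)*y**4*sqrt(12*y**4 + 3*y**2 + 4) - 12*y**4 + 4*sqrt(6)*y**2*sqrt(12*y**4 + 3*y**2 + 4) - 24*y**2 + 6*sqrt(6)*sqrt(12*y**4 + 3*y**2 + 4) - 51)/(12*(y**4 + 2*y**2 + 3))

Integrate term by term and add the pieces.
A general antiderivative is -sqrt(2*y**4 + y**2/2 + 2/3) + 5/(4*(y**4 + 2*y**2 + 3)) + C.
The condition gives C = 29/24 - sqrt(114)/6 - (5/24 - sqrt(114)/6) = 1.
So G(y) = -(2*sqrt(6)*y**4*sqrt(12*y**4 + 3*y**2 + 4) - 12*y**4 + 4*sqrt(6)*y**2*sqrt(12*y**4 + 3*y**2 + 4) - 24*y**2 + 6*sqrt(6)*sqrt(12*y**4 + 3*y**2 + 4) - 51)/(12*(y**4 + 2*y**2 + 3)).
Check: d/dy[-(2*sqrt(6)*y**4*sqrt(12*y**4 + 3*y**2 + 4) - 12*y**4 + 4*sqrt(6)*y**2*sqrt(12*y**4 + 3*y**2 + 4) - 24*y**2 + 6*sqrt(6)*sqrt(12*y**4 + 3*y**2 + 4) - 51)/(12*(y**4 + 2*y**2 + 3))] = (-8*sqrt(6)*y**11 - 33*sqrt(6)*y**9 - 84*sqrt(6)*y**7 - 106*sqrt(6)*y**5 - 10*y**3*sqrt(12*y**4 + 3*y**2 + 4) - 84*sqrt(6)*y**3 - 10*y*sqrt(12*y**4 + 3*y**2 + 4) - 9*sqrt(6)*y)/(2*y**8*sqrt(12*y**4 + 3*y**2 + 4) + 8*y**6*sqrt(12*y**4 + 3*y**2 + 4) + 20*y**4*sqrt(12*y**4 + 3*y**2 + 4) + 24*y**2*sqrt(12*y**4 + 3*y**2 + 4) + 18*sqrt(12*y**4 + 3*y**2 + 4)), which equals G'(y).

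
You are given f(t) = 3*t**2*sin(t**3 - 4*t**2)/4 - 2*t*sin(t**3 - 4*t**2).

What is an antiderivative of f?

f matches the chain-rule pattern g'(h)*h' with inner function h(t) = t**3 - 4*t**2; substituting u = h(t) collapses the integral.
Check: d/dt[-cos(t**3 - 4*t**2)/4] = 3*t**2*sin(t**3 - 4*t**2)/4 - 2*t*sin(t**3 - 4*t**2) = f(t).

An antiderivative is F(t) = -cos(t**3 - 4*t**2)/4.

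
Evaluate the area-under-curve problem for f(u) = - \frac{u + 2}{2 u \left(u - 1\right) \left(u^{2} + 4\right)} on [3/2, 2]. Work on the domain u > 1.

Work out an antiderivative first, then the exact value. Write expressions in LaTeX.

The denominator factors as 2 u \left(u - 1\right) \left(u^{2} + 4\right); partial fractions split f into directly integrable pieces: \frac{u + 6}{20 \left(u^{2} + 4\right)} - \frac{3}{10 \left(u - 1\right)} + \frac{1}{4 u}.
F(u) = \frac{10 \log{\left(u \right)} - 12 \log{\left(u - 1 \right)} + \log{\left(u^{2} + 4 \right)} + 6 \operatorname{atan}{\left(\frac{u}{2} \right)}}{40} is an antiderivative of f.
Check: d/du[\frac{10 \log{\left(u \right)} - 12 \log{\left(u - 1 \right)} + \log{\left(u^{2} + 4 \right)} + 6 \operatorname{atan}{\left(\frac{u}{2} \right)}}{40}] = \frac{- u - 2}{2 u^{4} - 2 u^{3} + 8 u^{2} - 8 u}, which equals f(u).
F(2) = \frac{\log{\left(8 \right)}}{40} + \frac{3 \pi}{80} + \frac{\log{\left(2 \right)}}{4}; F(3/2) = \frac{\log{\left(\frac{25}{4} \right)}}{40} + \frac{3 \operatorname{atan}{\left(\frac{3}{4} \right)}}{20} + \frac{\log{\left(\frac{3}{2} \right)}}{4} + \frac{3 \log{\left(2 \right)}}{10}.
Integral = F(2) - F(3/2) = - \frac{\log{\left(\frac{3}{2} \right)}}{4} - \frac{3 \operatorname{atan}{\left(\frac{3}{4} \right)}}{20} - \frac{\log{\left(\frac{25}{4} \right)}}{40} - \frac{\log{\left(2 \right)}}{20} + \frac{\log{\left(8 \right)}}{40} + \frac{3 \pi}{80}.

Antiderivative: F(u) = \frac{10 \log{\left(u \right)} - 12 \log{\left(u - 1 \right)} + \log{\left(u^{2} + 4 \right)} + 6 \operatorname{atan}{\left(\frac{u}{2} \right)}}{40}; value = - \frac{\log{\left(\frac{3}{2} \right)}}{4} - \frac{3 \operatorname{atan}{\left(\frac{3}{4} \right)}}{20} - \frac{\log{\left(\frac{25}{4} \right)}}{40} - \frac{\log{\left(2 \right)}}{20} + \frac{\log{\left(8 \right)}}{40} + \frac{3 \pi}{80}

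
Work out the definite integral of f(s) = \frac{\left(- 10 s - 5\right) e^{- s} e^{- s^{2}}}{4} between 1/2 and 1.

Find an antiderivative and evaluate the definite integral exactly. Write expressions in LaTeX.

The substitution u = - s^{2} - s works: f is exactly (dF/du)*(du/ds) for that inner function.
F(s) = \frac{5 e^{- s} e^{- s^{2}}}{4} is an antiderivative of f.
Check: d/ds[\frac{5 e^{- s} e^{- s^{2}}}{4}] = \frac{\left(- 10 s - 5\right) e^{- s} e^{- s^{2}}}{4} = f(s).
F(1) = \frac{5}{4 e^{2}}; F(1/2) = \frac{5}{4 e^{\frac{3}{4}}}.
Integral = F(1) - F(1/2) = - \frac{5}{4 e^{\frac{3}{4}}} + \frac{5}{4 e^{2}}.

Antiderivative: F(s) = \frac{5 e^{- s} e^{- s^{2}}}{4}; value = - \frac{5}{4 e^{\frac{3}{4}}} + \frac{5}{4 e^{2}}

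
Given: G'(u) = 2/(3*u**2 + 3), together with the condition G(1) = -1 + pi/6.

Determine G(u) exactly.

G(u) = 2*atan(u)/3 - 1

Differentiate the proposed G(u) back; it has to land on the given G'(u).
A general antiderivative is 2*atan(u)/3 + C.
The condition gives C = -1 + pi/6 - (pi/6) = -1.
So G(u) = 2*atan(u)/3 - 1.
Check: d/du[2*atan(u)/3 - 1] = 2/(3*u**2 + 3) = G'(u).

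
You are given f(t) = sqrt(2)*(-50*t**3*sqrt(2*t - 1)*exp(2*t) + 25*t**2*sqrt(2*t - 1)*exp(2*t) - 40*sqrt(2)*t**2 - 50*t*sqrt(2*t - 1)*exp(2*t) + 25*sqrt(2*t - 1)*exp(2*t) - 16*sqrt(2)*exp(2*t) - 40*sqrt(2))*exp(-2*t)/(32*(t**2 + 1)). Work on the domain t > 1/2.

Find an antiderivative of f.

An antiderivative is F(t) = (-5*sqrt(2)*(2*t - 1)**(5/2)*exp(2*t) - 32*exp(2*t)*atan(t) + 40)*exp(-2*t)/32.

A candidate is checked by its d/dt: the result must match f(t).
Check: d/dt[(-5*sqrt(2)*(2*t - 1)**(5/2)*exp(2*t) - 32*exp(2*t)*atan(t) + 40)*exp(-2*t)/32] = (-50*sqrt(2)*t**3*sqrt(2*t - 1)*exp(2*t) + 25*sqrt(2)*t**2*sqrt(2*t - 1)*exp(2*t) - 80*t**2 - 50*sqrt(2)*t*sqrt(2*t - 1)*exp(2*t) + 25*sqrt(2)*sqrt(2*t - 1)*exp(2*t) - 32*exp(2*t) - 80)/(32*t**2*exp(2*t) + 32*exp(2*t)), which equals f(t).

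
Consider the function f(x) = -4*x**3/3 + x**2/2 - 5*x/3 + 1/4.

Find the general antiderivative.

Integrate term by term and add the pieces.
Check: d/dx[-x*(4*x**3 - 2*x**2 + 10*x - 3)/12] = -4*x**3/3 + x**2/2 - 5*x/3 + 1/4 = f(x).

F(x) = -x*(4*x**3 - 2*x**2 + 10*x - 3)/12 + C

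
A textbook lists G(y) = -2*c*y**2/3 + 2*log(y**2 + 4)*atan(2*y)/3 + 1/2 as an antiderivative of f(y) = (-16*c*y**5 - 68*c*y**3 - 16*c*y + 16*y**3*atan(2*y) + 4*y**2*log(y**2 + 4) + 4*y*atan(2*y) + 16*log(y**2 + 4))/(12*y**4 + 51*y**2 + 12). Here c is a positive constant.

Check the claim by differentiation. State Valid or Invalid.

d/dy[G] = (-16*c*y**5 - 68*c*y**3 - 16*c*y + 16*y**3*atan(2*y) + 4*y**2*log(y**2 + 4) + 4*y*atan(2*y) + 16*log(y**2 + 4))/(12*y**4 + 51*y**2 + 12)
This equals f(y) exactly, so the claim holds.

Valid - the claim checks out under differentiation.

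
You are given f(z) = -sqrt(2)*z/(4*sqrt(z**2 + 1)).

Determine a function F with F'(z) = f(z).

The substitution u = z**2/2 + 1/2 works: f is exactly (dF/du)*(du/dz) for that inner function.
Check: d/dz[-sqrt(z**2/2 + 1/2)/2] = -sqrt(2)*z/(4*sqrt(z**2 + 1)) = f(z).

An antiderivative is F(z) = -sqrt(z**2/2 + 1/2)/2.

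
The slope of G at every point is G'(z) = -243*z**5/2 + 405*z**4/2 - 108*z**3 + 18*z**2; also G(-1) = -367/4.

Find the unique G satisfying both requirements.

G(z) = -81*z**6/4 + 81*z**5/2 - 27*z**4 + 6*z**3 + 2

G'(z) matches the chain-rule pattern g'(h)*h' with inner function h(z) = -3*z**2 + 2*z; substituting u = h(z) collapses the integral.
A general antiderivative is 3*(-3*z**2 + 2*z)**3/4 + C.
The condition gives C = -367/4 - (-375/4) = 2.
So G(z) = -81*z**6/4 + 81*z**5/2 - 27*z**4 + 6*z**3 + 2.
Check: d/dz[-81*z**6/4 + 81*z**5/2 - 27*z**4 + 6*z**3 + 2] = -243*z**5/2 + 405*z**4/2 - 108*z**3 + 18*z**2 = G'(z).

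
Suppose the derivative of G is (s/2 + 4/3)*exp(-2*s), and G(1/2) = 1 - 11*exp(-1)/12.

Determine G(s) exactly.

G(s) = -(6*s - 24*exp(2*s) + 19)*exp(-2*s)/24

Recognize the product-rule pattern: G'(s) = u'v + uv' with u = -s/4 - 19/24, v = exp(-2*s), so integration by parts undoes it.
A general antiderivative is (-6*s - 19)*exp(-2*s)/24 + C.
The condition gives C = 1 - 11*exp(-1)/12 - (-11*exp(-1)/12) = 1.
So G(s) = -(6*s - 24*exp(2*s) + 19)*exp(-2*s)/24.
Check: d/ds[-(6*s - 24*exp(2*s) + 19)*exp(-2*s)/24] = (3*s + 8)*exp(-2*s)/6, which equals G'(s).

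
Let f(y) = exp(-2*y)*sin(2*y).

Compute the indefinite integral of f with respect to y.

Check any antiderivative F(y) by computing F'(y) and comparing it with f(y).
Check: d/dy[-exp(-2*y)*sin(2*y)/4 - exp(-2*y)*cos(2*y)/4] = exp(-2*y)*sin(2*y) = f(y).

F(y) = -exp(-2*y)*sin(2*y)/4 - exp(-2*y)*cos(2*y)/4 + C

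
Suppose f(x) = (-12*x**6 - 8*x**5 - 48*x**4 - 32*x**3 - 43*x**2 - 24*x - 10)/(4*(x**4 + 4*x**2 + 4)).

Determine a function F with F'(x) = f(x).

Check any antiderivative F(x) by computing F'(x) and comparing it with f(x).
Check: d/dx[(-12*x**3*(x**2 + 2) - 12*x**2*(x**2 + 2) - 8*x**2 - 15*x - 28)/(12*(x**2 + 2))] = (-12*x**6 - 8*x**5 - 48*x**4 - 32*x**3 - 43*x**2 - 24*x - 10)/(4*x**4 + 16*x**2 + 16), which equals f(x).

An antiderivative is F(x) = (-12*x**3*(x**2 + 2) - 12*x**2*(x**2 + 2) - 8*x**2 - 15*x - 28)/(12*(x**2 + 2)).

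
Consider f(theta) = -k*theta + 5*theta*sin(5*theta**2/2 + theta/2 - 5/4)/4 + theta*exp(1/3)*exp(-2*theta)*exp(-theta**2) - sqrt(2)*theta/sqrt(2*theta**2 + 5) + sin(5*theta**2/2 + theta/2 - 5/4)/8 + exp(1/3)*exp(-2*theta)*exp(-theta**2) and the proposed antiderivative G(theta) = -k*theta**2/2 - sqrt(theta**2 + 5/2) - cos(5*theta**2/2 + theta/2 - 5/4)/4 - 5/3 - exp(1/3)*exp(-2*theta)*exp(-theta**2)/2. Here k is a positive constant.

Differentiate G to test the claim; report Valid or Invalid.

d/dtheta[G] = (-8*k*theta*sqrt(2*theta**2 + 5)*exp(2*theta)*exp(theta**2) + 10*theta*sqrt(2*theta**2 + 5)*exp(2*theta)*exp(theta**2)*sin(5*theta**2/2 + theta/2 - 5/4) + 8*theta*sqrt(2*theta**2 + 5)*exp(1/3) - 8*sqrt(2)*theta*exp(2*theta)*exp(theta**2) + sqrt(2*theta**2 + 5)*exp(2*theta)*exp(theta**2)*sin(5*theta**2/2 + theta/2 - 5/4) + 8*sqrt(2*theta**2 + 5)*exp(1/3))*exp(-2*theta)*exp(-theta**2)/(8*sqrt(2*theta**2 + 5))
This equals f(theta) exactly, so the claim holds.

Valid: G'(theta) = f(theta).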